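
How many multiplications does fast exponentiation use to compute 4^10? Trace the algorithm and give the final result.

Computing 4^10 by squaring (build up from 4^1; each line after the first costs one multiplication):

4^1 = 4
4^2 = (4^1)^2 = 4^2 = 16
4^4 = (4^2)^2 = 16^2 = 256
4^5 = 4 * 4^4 = 4 * 256 = 1024
4^10 = (4^5)^2 = 1024^2 = 1048576

Result: 1048576
Multiplications needed: 4 (4 lines after 4^1)

4^10 = 1048576. Using exponentiation by squaring, this requires 4 multiplications. The key idea: if the exponent is even, square the half-power; if odd, multiply by the base once.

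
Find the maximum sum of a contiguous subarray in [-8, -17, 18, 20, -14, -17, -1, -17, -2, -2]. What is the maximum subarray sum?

Using Kadane's algorithm on [-8, -17, 18, 20, -14, -17, -1, -17, -2, -2]:

Scanning through the array:
Position 1 (value -17): max_ending_here = -17, max_so_far = -8
Position 2 (value 18): max_ending_here = 18, max_so_far = 18
Position 3 (value 20): max_ending_here = 38, max_so_far = 38
Position 4 (value -14): max_ending_here = 24, max_so_far = 38
Position 5 (value -17): max_ending_here = 7, max_so_far = 38
Position 6 (value -1): max_ending_here = 6, max_so_far = 38
Position 7 (value -17): max_ending_here = -11, max_so_far = 38
Position 8 (value -2): max_ending_here = -2, max_so_far = 38
Position 9 (value -2): max_ending_here = -2, max_so_far = 38

Maximum subarray: [18, 20]
Maximum sum: 38

The maximum subarray is [18, 20] with sum 38. This subarray runs from index 2 to index 3.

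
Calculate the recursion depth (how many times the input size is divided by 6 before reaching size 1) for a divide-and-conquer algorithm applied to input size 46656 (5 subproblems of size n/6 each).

For divide and conquer with division factor 6:

Problem sizes at each level:
Level 0: 46656
Level 1: 7776
Level 2: 1296
Level 3: 216
Level 4: 36
Level 5: 6
Level 6: 1

The root is level 0 and the size-1 base case is level 6 (the tree spans levels 0 through 6, i.e. 7 levels counting the root), so the depth is the number of divisions: log_6(46656) = 6

The recursion tree depth is log_6(46656) = 6. At each level, the problem size is divided by 6, so it takes 6 divisions to reduce to a base case of size 1. The algorithm makes 5 recursive calls at each level.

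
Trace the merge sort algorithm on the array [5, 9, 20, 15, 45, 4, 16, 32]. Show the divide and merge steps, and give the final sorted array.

Merge sort trace:

Split: [5, 9, 20, 15, 45, 4, 16, 32] -> [5, 9, 20, 15] and [45, 4, 16, 32]
  Split: [5, 9, 20, 15] -> [5, 9] and [20, 15]
    Split: [5, 9] -> [5] and [9]
    Merge: [5] + [9] -> [5, 9]
    Split: [20, 15] -> [20] and [15]
    Merge: [20] + [15] -> [15, 20]
  Merge: [5, 9] + [15, 20] -> [5, 9, 15, 20]
  Split: [45, 4, 16, 32] -> [45, 4] and [16, 32]
    Split: [45, 4] -> [45] and [4]
    Merge: [45] + [4] -> [4, 45]
    Split: [16, 32] -> [16] and [32]
    Merge: [16] + [32] -> [16, 32]
  Merge: [4, 45] + [16, 32] -> [4, 16, 32, 45]
Merge: [5, 9, 15, 20] + [4, 16, 32, 45] -> [4, 5, 9, 15, 16, 20, 32, 45]

Final sorted array: [4, 5, 9, 15, 16, 20, 32, 45]

The merge sort proceeds by recursively splitting the array and merging sorted halves.
After all merges, the sorted array is [4, 5, 9, 15, 16, 20, 32, 45].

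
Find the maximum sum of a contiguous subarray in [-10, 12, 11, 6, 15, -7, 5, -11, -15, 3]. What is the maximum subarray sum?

Using Kadane's algorithm on [-10, 12, 11, 6, 15, -7, 5, -11, -15, 3]:

Scanning through the array:
Position 1 (value 12): max_ending_here = 12, max_so_far = 12
Position 2 (value 11): max_ending_here = 23, max_so_far = 23
Position 3 (value 6): max_ending_here = 29, max_so_far = 29
Position 4 (value 15): max_ending_here = 44, max_so_far = 44
Position 5 (value -7): max_ending_here = 37, max_so_far = 44
Position 6 (value 5): max_ending_here = 42, max_so_far = 44
Position 7 (value -11): max_ending_here = 31, max_so_far = 44
Position 8 (value -15): max_ending_here = 16, max_so_far = 44
Position 9 (value 3): max_ending_here = 19, max_so_far = 44

Maximum subarray: [12, 11, 6, 15]
Maximum sum: 44

The maximum subarray is [12, 11, 6, 15] with sum 44. This subarray runs from index 1 to index 4.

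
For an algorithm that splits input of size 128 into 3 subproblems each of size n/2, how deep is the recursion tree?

For divide and conquer with division factor 2:

Problem sizes at each level:
Level 0: 128
Level 1: 64
Level 2: 32
Level 3: 16
Level 4: 8
Level 5: 4
Level 6: 2
Level 7: 1

The root is level 0 and the size-1 base case is level 7 (the tree spans levels 0 through 7, i.e. 8 levels counting the root), so the depth is the number of divisions: log_2(128) = 7

The recursion tree depth is log_2(128) = 7. At each level, the problem size is divided by 2, so it takes 7 divisions to reduce to a base case of size 1. The algorithm makes 3 recursive calls at each level.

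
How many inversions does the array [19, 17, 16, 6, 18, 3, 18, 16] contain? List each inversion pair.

Finding inversions in [19, 17, 16, 6, 18, 3, 18, 16]:

(0, 1): arr[0]=19 > arr[1]=17
(0, 2): arr[0]=19 > arr[2]=16
(0, 3): arr[0]=19 > arr[3]=6
(0, 4): arr[0]=19 > arr[4]=18
(0, 5): arr[0]=19 > arr[5]=3
(0, 6): arr[0]=19 > arr[6]=18
(0, 7): arr[0]=19 > arr[7]=16
(1, 2): arr[1]=17 > arr[2]=16
(1, 3): arr[1]=17 > arr[3]=6
(1, 5): arr[1]=17 > arr[5]=3
(1, 7): arr[1]=17 > arr[7]=16
(2, 3): arr[2]=16 > arr[3]=6
(2, 5): arr[2]=16 > arr[5]=3
(3, 5): arr[3]=6 > arr[5]=3
(4, 5): arr[4]=18 > arr[5]=3
(4, 7): arr[4]=18 > arr[7]=16
(6, 7): arr[6]=18 > arr[7]=16

Total inversions: 17

The array has 17 inversion(s): (0,1), (0,2), (0,3), (0,4), (0,5), (0,6), (0,7), (1,2), (1,3), (1,5), (1,7), (2,3), (2,5), (3,5), (4,5), (4,7), (6,7). Each pair (i,j) satisfies i < j and arr[i] > arr[j].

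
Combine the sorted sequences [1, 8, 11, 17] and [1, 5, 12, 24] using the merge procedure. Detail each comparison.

Merging process:

Compare 1 vs 1: take 1 from left. Merged: [1]
Compare 8 vs 1: take 1 from right. Merged: [1, 1]
Compare 8 vs 5: take 5 from right. Merged: [1, 1, 5]
Compare 8 vs 12: take 8 from left. Merged: [1, 1, 5, 8]
Compare 11 vs 12: take 11 from left. Merged: [1, 1, 5, 8, 11]
Compare 17 vs 12: take 12 from right. Merged: [1, 1, 5, 8, 11, 12]
Compare 17 vs 24: take 17 from left. Merged: [1, 1, 5, 8, 11, 12, 17]
Append remaining from right: [24]. Merged: [1, 1, 5, 8, 11, 12, 17, 24]

Final merged array: [1, 1, 5, 8, 11, 12, 17, 24]
Total comparisons: 7

The merged array is [1, 1, 5, 8, 11, 12, 17, 24], requiring 7 comparisons. The merge step runs in O(n) time where n is the total number of elements.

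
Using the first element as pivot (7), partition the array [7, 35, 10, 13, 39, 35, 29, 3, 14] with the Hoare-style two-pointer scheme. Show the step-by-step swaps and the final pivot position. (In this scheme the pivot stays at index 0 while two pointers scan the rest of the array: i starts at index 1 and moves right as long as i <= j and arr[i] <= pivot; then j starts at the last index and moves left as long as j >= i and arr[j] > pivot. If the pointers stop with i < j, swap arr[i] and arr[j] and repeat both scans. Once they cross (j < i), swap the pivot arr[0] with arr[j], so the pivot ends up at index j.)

Hoare-style two-pointer partition with pivot = 7:

Initial array: [7, 35, 10, 13, 39, 35, 29, 3, 14]

Pointers start at i = 1, j = 8.
i stops at index 1 (arr[1]=35 > 7), j stops at index 7 (arr[7]=3 <= 7): swap arr[1] and arr[7], array becomes [7, 3, 10, 13, 39, 35, 29, 35, 14]
i ends at 2, j ends at 1: the pointers have crossed (j < i), so scanning stops.

Swap pivot arr[0] with arr[1] to place pivot at position 1: [3, 7, 10, 13, 39, 35, 29, 35, 14]
Pivot position: 1

After partitioning with pivot 7, the array becomes [3, 7, 10, 13, 39, 35, 29, 35, 14]. The pivot is placed at index 1. All elements to the left of the pivot are <= 7, and all elements to the right are > 7.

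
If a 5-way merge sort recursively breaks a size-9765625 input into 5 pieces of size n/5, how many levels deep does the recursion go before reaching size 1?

For divide and conquer with division factor 5:

Problem sizes at each level:
Level 0: 9765625
Level 1: 1953125
Level 2: 390625
Level 3: 78125
Level 4: 15625
Level 5: 3125
Level 6: 625
Level 7: 125
Level 8: 25
Level 9: 5
Level 10: 1

The root is level 0 and the size-1 base case is level 10 (the tree spans levels 0 through 10, i.e. 11 levels counting the root), so the depth is the number of divisions: log_5(9765625) = 10

The recursion tree depth is log_5(9765625) = 10. At each level, the problem size is divided by 5, so it takes 10 divisions to reduce to a base case of size 1. The algorithm makes 5 recursive calls at each level.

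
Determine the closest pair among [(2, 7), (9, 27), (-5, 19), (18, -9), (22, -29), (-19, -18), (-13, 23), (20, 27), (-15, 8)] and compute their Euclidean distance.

Computing all pairwise distances among 9 points:

d((2, 7), (9, 27)) = 21.1896
d((2, 7), (-5, 19)) = 13.8924
d((2, 7), (18, -9)) = 22.6274
d((2, 7), (22, -29)) = 41.1825
d((2, 7), (-19, -18)) = 32.6497
d((2, 7), (-13, 23)) = 21.9317
d((2, 7), (20, 27)) = 26.9072
d((2, 7), (-15, 8)) = 17.0294
d((9, 27), (-5, 19)) = 16.1245
d((9, 27), (18, -9)) = 37.108
d((9, 27), (22, -29)) = 57.4891
d((9, 27), (-19, -18)) = 53.0
d((9, 27), (-13, 23)) = 22.3607
d((9, 27), (20, 27)) = 11.0
d((9, 27), (-15, 8)) = 30.6105
d((-5, 19), (18, -9)) = 36.2353
d((-5, 19), (22, -29)) = 55.0727
d((-5, 19), (-19, -18)) = 39.5601
d((-5, 19), (-13, 23)) = 8.9443 <-- minimum
d((-5, 19), (20, 27)) = 26.2488
d((-5, 19), (-15, 8)) = 14.8661
d((18, -9), (22, -29)) = 20.3961
d((18, -9), (-19, -18)) = 38.0789
d((18, -9), (-13, 23)) = 44.5533
d((18, -9), (20, 27)) = 36.0555
d((18, -9), (-15, 8)) = 37.1214
d((22, -29), (-19, -18)) = 42.45
d((22, -29), (-13, 23)) = 62.6817
d((22, -29), (20, 27)) = 56.0357
d((22, -29), (-15, 8)) = 52.3259
d((-19, -18), (-13, 23)) = 41.4367
d((-19, -18), (20, 27)) = 59.5483
d((-19, -18), (-15, 8)) = 26.3059
d((-13, 23), (20, 27)) = 33.2415
d((-13, 23), (-15, 8)) = 15.1327
d((20, 27), (-15, 8)) = 39.8246

Closest pair: (-5, 19) and (-13, 23) with distance 8.9443

The closest pair is (-5, 19) and (-13, 23) with Euclidean distance 8.9443. For 9 points, brute-force pairwise comparison is shown above. For large n, the divide-and-conquer algorithm (sort by x, recurse on halves, check the dividing strip) achieves O(n log n).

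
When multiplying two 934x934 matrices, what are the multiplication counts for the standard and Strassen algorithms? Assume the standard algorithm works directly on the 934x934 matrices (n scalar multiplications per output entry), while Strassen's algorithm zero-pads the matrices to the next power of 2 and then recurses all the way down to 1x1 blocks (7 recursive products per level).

Matrix multiplication for 934x934 matrices:

Strassen's algorithm requires power-of-2 dimensions. Pad 934x934 to 1024x1024 (next power of 2).

Standard algorithm: 934^3 = 814780504 multiplications
Strassen's algorithm: 7^(log2(1024)) = 7^10 = 282475249 multiplications
Savings: 814780504 - 282475249 = 532305255 multiplications

Standard: 814780504 multiplications (934^3). Strassen: 282475249 multiplications (7^10, after padding to 1024x1024). Strassen reduces 8 recursive multiplications to 7 at each level.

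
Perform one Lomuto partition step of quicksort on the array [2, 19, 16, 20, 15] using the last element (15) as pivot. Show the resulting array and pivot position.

Lomuto partition with pivot = 15:

Initial array: [2, 19, 16, 20, 15]

arr[0]=2 <= 15: swap with position 0, array becomes [2, 19, 16, 20, 15]
arr[1]=19 > 15: no swap
arr[2]=16 > 15: no swap
arr[3]=20 > 15: no swap

Place pivot at position 1: [2, 15, 16, 20, 19]
Pivot position: 1

After partitioning with pivot 15, the array becomes [2, 15, 16, 20, 19]. The pivot is placed at index 1. All elements to the left of the pivot are <= 15, and all elements to the right are > 15.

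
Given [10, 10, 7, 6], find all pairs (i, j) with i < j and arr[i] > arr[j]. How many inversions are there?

Finding inversions in [10, 10, 7, 6]:

(0, 2): arr[0]=10 > arr[2]=7
(0, 3): arr[0]=10 > arr[3]=6
(1, 2): arr[1]=10 > arr[2]=7
(1, 3): arr[1]=10 > arr[3]=6
(2, 3): arr[2]=7 > arr[3]=6

Total inversions: 5

The array has 5 inversion(s): (0,2), (0,3), (1,2), (1,3), (2,3). Each pair (i,j) satisfies i < j and arr[i] > arr[j].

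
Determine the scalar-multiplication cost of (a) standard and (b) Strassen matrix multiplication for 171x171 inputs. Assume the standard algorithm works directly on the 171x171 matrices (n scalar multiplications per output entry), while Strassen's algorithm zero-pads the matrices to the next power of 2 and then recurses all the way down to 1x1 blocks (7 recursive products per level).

Matrix multiplication for 171x171 matrices:

Strassen's algorithm requires power-of-2 dimensions. Pad 171x171 to 256x256 (next power of 2).

Standard algorithm: 171^3 = 5000211 multiplications
Strassen's algorithm: 7^(log2(256)) = 7^8 = 5764801 multiplications
Difference: 5000211 - 5764801 = -764590 (Strassen uses MORE here due to padding overhead — for small or just-over-power-of-2 n, padding can outweigh the per-level savings)

Standard: 5000211 multiplications (171^3). Strassen: 5764801 multiplications (7^8, after padding to 256x256). Strassen reduces 8 recursive multiplications to 7 at each level.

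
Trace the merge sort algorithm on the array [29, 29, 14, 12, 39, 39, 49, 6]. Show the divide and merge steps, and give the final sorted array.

Merge sort trace:

Split: [29, 29, 14, 12, 39, 39, 49, 6] -> [29, 29, 14, 12] and [39, 39, 49, 6]
  Split: [29, 29, 14, 12] -> [29, 29] and [14, 12]
    Split: [29, 29] -> [29] and [29]
    Merge: [29] + [29] -> [29, 29]
    Split: [14, 12] -> [14] and [12]
    Merge: [14] + [12] -> [12, 14]
  Merge: [29, 29] + [12, 14] -> [12, 14, 29, 29]
  Split: [39, 39, 49, 6] -> [39, 39] and [49, 6]
    Split: [39, 39] -> [39] and [39]
    Merge: [39] + [39] -> [39, 39]
    Split: [49, 6] -> [49] and [6]
    Merge: [49] + [6] -> [6, 49]
  Merge: [39, 39] + [6, 49] -> [6, 39, 39, 49]
Merge: [12, 14, 29, 29] + [6, 39, 39, 49] -> [6, 12, 14, 29, 29, 39, 39, 49]

Final sorted array: [6, 12, 14, 29, 29, 39, 39, 49]

The merge sort proceeds by recursively splitting the array and merging sorted halves.
After all merges, the sorted array is [6, 12, 14, 29, 29, 39, 39, 49].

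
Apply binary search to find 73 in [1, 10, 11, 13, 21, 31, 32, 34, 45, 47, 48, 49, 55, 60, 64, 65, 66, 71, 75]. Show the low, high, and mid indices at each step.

Binary search for 73 in [1, 10, 11, 13, 21, 31, 32, 34, 45, 47, 48, 49, 55, 60, 64, 65, 66, 71, 75]:

lo=0, hi=18, mid=9, arr[mid]=47 -> 47 < 73, search right half
lo=10, hi=18, mid=14, arr[mid]=64 -> 64 < 73, search right half
lo=15, hi=18, mid=16, arr[mid]=66 -> 66 < 73, search right half
lo=17, hi=18, mid=17, arr[mid]=71 -> 71 < 73, search right half
lo=18, hi=18, mid=18, arr[mid]=75 -> 75 > 73, search left half
lo=18 > hi=17, target 73 not found

Binary search determines that 73 is not in the array after 5 comparisons. The search space was exhausted without finding the target.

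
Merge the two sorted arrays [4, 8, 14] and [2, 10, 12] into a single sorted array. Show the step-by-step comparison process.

Merging process:

Compare 4 vs 2: take 2 from right. Merged: [2]
Compare 4 vs 10: take 4 from left. Merged: [2, 4]
Compare 8 vs 10: take 8 from left. Merged: [2, 4, 8]
Compare 14 vs 10: take 10 from right. Merged: [2, 4, 8, 10]
Compare 14 vs 12: take 12 from right. Merged: [2, 4, 8, 10, 12]
Append remaining from left: [14]. Merged: [2, 4, 8, 10, 12, 14]

Final merged array: [2, 4, 8, 10, 12, 14]
Total comparisons: 5

The merged array is [2, 4, 8, 10, 12, 14], requiring 5 comparisons. The merge step runs in O(n) time where n is the total number of elements.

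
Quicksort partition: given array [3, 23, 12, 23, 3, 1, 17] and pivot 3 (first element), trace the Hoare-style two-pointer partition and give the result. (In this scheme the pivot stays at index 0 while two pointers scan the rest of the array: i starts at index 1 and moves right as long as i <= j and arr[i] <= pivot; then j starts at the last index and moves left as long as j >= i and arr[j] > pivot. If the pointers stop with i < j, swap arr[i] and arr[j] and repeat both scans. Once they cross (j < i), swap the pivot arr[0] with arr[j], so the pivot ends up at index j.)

Hoare-style two-pointer partition with pivot = 3:

Initial array: [3, 23, 12, 23, 3, 1, 17]

Pointers start at i = 1, j = 6.
i stops at index 1 (arr[1]=23 > 3), j stops at index 5 (arr[5]=1 <= 3): swap arr[1] and arr[5], array becomes [3, 1, 12, 23, 3, 23, 17]
i stops at index 2 (arr[2]=12 > 3), j stops at index 4 (arr[4]=3 <= 3): swap arr[2] and arr[4], array becomes [3, 1, 3, 23, 12, 23, 17]
i ends at 3, j ends at 2: the pointers have crossed (j < i), so scanning stops.

Swap pivot arr[0] with arr[2] to place pivot at position 2: [3, 1, 3, 23, 12, 23, 17]
Pivot position: 2

After partitioning with pivot 3, the array becomes [3, 1, 3, 23, 12, 23, 17]. The pivot is placed at index 2. All elements to the left of the pivot are <= 3, and all elements to the right are > 3.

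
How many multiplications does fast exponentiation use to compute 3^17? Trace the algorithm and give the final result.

Computing 3^17 by squaring (build up from 3^1; each line after the first costs one multiplication):

3^1 = 3
3^2 = (3^1)^2 = 3^2 = 9
3^4 = (3^2)^2 = 9^2 = 81
3^8 = (3^4)^2 = 81^2 = 6561
3^16 = (3^8)^2 = 6561^2 = 43046721
3^17 = 3 * 3^16 = 3 * 43046721 = 129140163

Result: 129140163
Multiplications needed: 5 (5 lines after 3^1)

3^17 = 129140163. Using exponentiation by squaring, this requires 5 multiplications. The key idea: if the exponent is even, square the half-power; if odd, multiply by the base once.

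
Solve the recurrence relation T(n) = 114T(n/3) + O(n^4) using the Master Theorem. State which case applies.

Master Theorem for T(n) = 114T(n/3) + O(n^4):

a = 114, b = 3, c = 4
log_b(a) = log_3(114) = 4.3111

Case 1: c = 4 < log_3(114) = 4.3111
T(n) = O(n^(log_3 114))

For T(n) = 114T(n/3) + O(n^4): log_3(114) = 4.3111. This is Case 1 of the Master Theorem (c < log_b(a), work dominated by leaves), giving O(n^(log_3 114)).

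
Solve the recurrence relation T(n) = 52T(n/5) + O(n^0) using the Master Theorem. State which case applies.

Master Theorem for T(n) = 52T(n/5) + O(n^0):

a = 52, b = 5, c = 0
log_b(a) = log_5(52) = 2.4550

Case 1: c = 0 < log_5(52) = 2.4550
T(n) = O(n^(log_5 52))

For T(n) = 52T(n/5) + O(n^0): log_5(52) = 2.4550. This is Case 1 of the Master Theorem (c < log_b(a), work dominated by leaves), giving O(n^(log_5 52)).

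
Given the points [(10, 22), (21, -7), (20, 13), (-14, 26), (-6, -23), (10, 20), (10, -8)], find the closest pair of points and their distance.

Computing all pairwise distances among 7 points:

d((10, 22), (21, -7)) = 31.0161
d((10, 22), (20, 13)) = 13.4536
d((10, 22), (-14, 26)) = 24.3311
d((10, 22), (-6, -23)) = 47.7598
d((10, 22), (10, 20)) = 2.0 <-- minimum
d((10, 22), (10, -8)) = 30.0
d((21, -7), (20, 13)) = 20.025
d((21, -7), (-14, 26)) = 48.1041
d((21, -7), (-6, -23)) = 31.3847
d((21, -7), (10, 20)) = 29.1548
d((21, -7), (10, -8)) = 11.0454
d((20, 13), (-14, 26)) = 36.4005
d((20, 13), (-6, -23)) = 44.4072
d((20, 13), (10, 20)) = 12.2066
d((20, 13), (10, -8)) = 23.2594
d((-14, 26), (-6, -23)) = 49.6488
d((-14, 26), (10, 20)) = 24.7386
d((-14, 26), (10, -8)) = 41.6173
d((-6, -23), (10, 20)) = 45.8803
d((-6, -23), (10, -8)) = 21.9317
d((10, 20), (10, -8)) = 28.0

Closest pair: (10, 22) and (10, 20) with distance 2.0

The closest pair is (10, 22) and (10, 20) with Euclidean distance 2.0. For 7 points, brute-force pairwise comparison is shown above. For large n, the divide-and-conquer algorithm (sort by x, recurse on halves, check the dividing strip) achieves O(n log n).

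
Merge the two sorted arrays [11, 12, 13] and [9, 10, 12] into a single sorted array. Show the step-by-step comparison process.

Merging process:

Compare 11 vs 9: take 9 from right. Merged: [9]
Compare 11 vs 10: take 10 from right. Merged: [9, 10]
Compare 11 vs 12: take 11 from left. Merged: [9, 10, 11]
Compare 12 vs 12: take 12 from left. Merged: [9, 10, 11, 12]
Compare 13 vs 12: take 12 from right. Merged: [9, 10, 11, 12, 12]
Append remaining from left: [13]. Merged: [9, 10, 11, 12, 12, 13]

Final merged array: [9, 10, 11, 12, 12, 13]
Total comparisons: 5

The merged array is [9, 10, 11, 12, 12, 13], requiring 5 comparisons. The merge step runs in O(n) time where n is the total number of elements.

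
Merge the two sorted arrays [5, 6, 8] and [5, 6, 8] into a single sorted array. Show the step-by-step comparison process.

Merging process:

Compare 5 vs 5: take 5 from left. Merged: [5]
Compare 6 vs 5: take 5 from right. Merged: [5, 5]
Compare 6 vs 6: take 6 from left. Merged: [5, 5, 6]
Compare 8 vs 6: take 6 from right. Merged: [5, 5, 6, 6]
Compare 8 vs 8: take 8 from left. Merged: [5, 5, 6, 6, 8]
Append remaining from right: [8]. Merged: [5, 5, 6, 6, 8, 8]

Final merged array: [5, 5, 6, 6, 8, 8]
Total comparisons: 5

The merged array is [5, 5, 6, 6, 8, 8], requiring 5 comparisons. The merge step runs in O(n) time where n is the total number of elements.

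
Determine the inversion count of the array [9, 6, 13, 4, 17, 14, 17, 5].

Finding inversions in [9, 6, 13, 4, 17, 14, 17, 5]:

(0, 1): arr[0]=9 > arr[1]=6
(0, 3): arr[0]=9 > arr[3]=4
(0, 7): arr[0]=9 > arr[7]=5
(1, 3): arr[1]=6 > arr[3]=4
(1, 7): arr[1]=6 > arr[7]=5
(2, 3): arr[2]=13 > arr[3]=4
(2, 7): arr[2]=13 > arr[7]=5
(4, 5): arr[4]=17 > arr[5]=14
(4, 7): arr[4]=17 > arr[7]=5
(5, 7): arr[5]=14 > arr[7]=5
(6, 7): arr[6]=17 > arr[7]=5

Total inversions: 11

The array has 11 inversion(s): (0,1), (0,3), (0,7), (1,3), (1,7), (2,3), (2,7), (4,5), (4,7), (5,7), (6,7). Each pair (i,j) satisfies i < j and arr[i] > arr[j].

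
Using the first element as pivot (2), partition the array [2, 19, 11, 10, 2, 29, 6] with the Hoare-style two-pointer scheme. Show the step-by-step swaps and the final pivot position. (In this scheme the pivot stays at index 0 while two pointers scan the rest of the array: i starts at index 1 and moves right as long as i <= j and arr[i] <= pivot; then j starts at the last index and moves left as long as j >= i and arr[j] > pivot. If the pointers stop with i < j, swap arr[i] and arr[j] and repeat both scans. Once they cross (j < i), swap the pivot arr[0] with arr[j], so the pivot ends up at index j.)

Hoare-style two-pointer partition with pivot = 2:

Initial array: [2, 19, 11, 10, 2, 29, 6]

Pointers start at i = 1, j = 6.
i stops at index 1 (arr[1]=19 > 2), j stops at index 4 (arr[4]=2 <= 2): swap arr[1] and arr[4], array becomes [2, 2, 11, 10, 19, 29, 6]
i ends at 2, j ends at 1: the pointers have crossed (j < i), so scanning stops.

Swap pivot arr[0] with arr[1] to place pivot at position 1: [2, 2, 11, 10, 19, 29, 6]
Pivot position: 1

After partitioning with pivot 2, the array becomes [2, 2, 11, 10, 19, 29, 6]. The pivot is placed at index 1. All elements to the left of the pivot are <= 2, and all elements to the right are > 2.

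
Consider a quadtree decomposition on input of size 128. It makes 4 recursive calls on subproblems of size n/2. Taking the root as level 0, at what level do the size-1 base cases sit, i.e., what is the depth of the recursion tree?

For divide and conquer with division factor 2:

Problem sizes at each level:
Level 0: 128
Level 1: 64
Level 2: 32
Level 3: 16
Level 4: 8
Level 5: 4
Level 6: 2
Level 7: 1

The root is level 0 and the size-1 base case is level 7 (the tree spans levels 0 through 7, i.e. 8 levels counting the root), so the depth is the number of divisions: log_2(128) = 7

The recursion tree depth is log_2(128) = 7. At each level, the problem size is divided by 2, so it takes 7 divisions to reduce to a base case of size 1. The algorithm makes 4 recursive calls at each level.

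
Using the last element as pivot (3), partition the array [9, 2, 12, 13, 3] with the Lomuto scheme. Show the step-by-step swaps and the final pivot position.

Lomuto partition with pivot = 3:

Initial array: [9, 2, 12, 13, 3]

arr[0]=9 > 3: no swap
arr[1]=2 <= 3: swap with position 0, array becomes [2, 9, 12, 13, 3]
arr[2]=12 > 3: no swap
arr[3]=13 > 3: no swap

Place pivot at position 1: [2, 3, 12, 13, 9]
Pivot position: 1

After partitioning with pivot 3, the array becomes [2, 3, 12, 13, 9]. The pivot is placed at index 1. All elements to the left of the pivot are <= 3, and all elements to the right are > 3.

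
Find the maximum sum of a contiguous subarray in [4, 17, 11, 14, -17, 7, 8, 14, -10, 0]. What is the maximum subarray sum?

Using Kadane's algorithm on [4, 17, 11, 14, -17, 7, 8, 14, -10, 0]:

Scanning through the array:
Position 1 (value 17): max_ending_here = 21, max_so_far = 21
Position 2 (value 11): max_ending_here = 32, max_so_far = 32
Position 3 (value 14): max_ending_here = 46, max_so_far = 46
Position 4 (value -17): max_ending_here = 29, max_so_far = 46
Position 5 (value 7): max_ending_here = 36, max_so_far = 46
Position 6 (value 8): max_ending_here = 44, max_so_far = 46
Position 7 (value 14): max_ending_here = 58, max_so_far = 58
Position 8 (value -10): max_ending_here = 48, max_so_far = 58
Position 9 (value 0): max_ending_here = 48, max_so_far = 58

Maximum subarray: [4, 17, 11, 14, -17, 7, 8, 14]
Maximum sum: 58

The maximum subarray is [4, 17, 11, 14, -17, 7, 8, 14] with sum 58. This subarray runs from index 0 to index 7.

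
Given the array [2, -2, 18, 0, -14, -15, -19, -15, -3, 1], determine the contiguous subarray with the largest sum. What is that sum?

Using Kadane's algorithm on [2, -2, 18, 0, -14, -15, -19, -15, -3, 1]:

Scanning through the array:
Position 1 (value -2): max_ending_here = 0, max_so_far = 2
Position 2 (value 18): max_ending_here = 18, max_so_far = 18
Position 3 (value 0): max_ending_here = 18, max_so_far = 18
Position 4 (value -14): max_ending_here = 4, max_so_far = 18
Position 5 (value -15): max_ending_here = -11, max_so_far = 18
Position 6 (value -19): max_ending_here = -19, max_so_far = 18
Position 7 (value -15): max_ending_here = -15, max_so_far = 18
Position 8 (value -3): max_ending_here = -3, max_so_far = 18
Position 9 (value 1): max_ending_here = 1, max_so_far = 18

Maximum subarray: [2, -2, 18]
Maximum sum: 18

The maximum subarray is [2, -2, 18] with sum 18. This subarray runs from index 0 to index 2.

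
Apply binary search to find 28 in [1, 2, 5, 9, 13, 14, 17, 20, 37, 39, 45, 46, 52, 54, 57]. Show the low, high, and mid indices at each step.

Binary search for 28 in [1, 2, 5, 9, 13, 14, 17, 20, 37, 39, 45, 46, 52, 54, 57]:

lo=0, hi=14, mid=7, arr[mid]=20 -> 20 < 28, search right half
lo=8, hi=14, mid=11, arr[mid]=46 -> 46 > 28, search left half
lo=8, hi=10, mid=9, arr[mid]=39 -> 39 > 28, search left half
lo=8, hi=8, mid=8, arr[mid]=37 -> 37 > 28, search left half
lo=8 > hi=7, target 28 not found

Binary search determines that 28 is not in the array after 4 comparisons. The search space was exhausted without finding the target.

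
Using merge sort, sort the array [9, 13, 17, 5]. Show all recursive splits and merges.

Merge sort trace:

Split: [9, 13, 17, 5] -> [9, 13] and [17, 5]
  Split: [9, 13] -> [9] and [13]
  Merge: [9] + [13] -> [9, 13]
  Split: [17, 5] -> [17] and [5]
  Merge: [17] + [5] -> [5, 17]
Merge: [9, 13] + [5, 17] -> [5, 9, 13, 17]

Final sorted array: [5, 9, 13, 17]

The merge sort proceeds by recursively splitting the array and merging sorted halves.
After all merges, the sorted array is [5, 9, 13, 17].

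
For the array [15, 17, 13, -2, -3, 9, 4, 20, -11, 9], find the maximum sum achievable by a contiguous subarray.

Using Kadane's algorithm on [15, 17, 13, -2, -3, 9, 4, 20, -11, 9]:

Scanning through the array:
Position 1 (value 17): max_ending_here = 32, max_so_far = 32
Position 2 (value 13): max_ending_here = 45, max_so_far = 45
Position 3 (value -2): max_ending_here = 43, max_so_far = 45
Position 4 (value -3): max_ending_here = 40, max_so_far = 45
Position 5 (value 9): max_ending_here = 49, max_so_far = 49
Position 6 (value 4): max_ending_here = 53, max_so_far = 53
Position 7 (value 20): max_ending_here = 73, max_so_far = 73
Position 8 (value -11): max_ending_here = 62, max_so_far = 73
Position 9 (value 9): max_ending_here = 71, max_so_far = 73

Maximum subarray: [15, 17, 13, -2, -3, 9, 4, 20]
Maximum sum: 73

The maximum subarray is [15, 17, 13, -2, -3, 9, 4, 20] with sum 73. This subarray runs from index 0 to index 7.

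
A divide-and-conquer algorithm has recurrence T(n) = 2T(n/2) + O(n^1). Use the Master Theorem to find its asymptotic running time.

Master Theorem for T(n) = 2T(n/2) + O(n^1):

a = 2, b = 2, c = 1
log_b(a) = log_2(2) = 1.0000

Case 2: c = 1 = log_2(2) = 1.0000
T(n) = O(n^1 log n) = O(n log n)

For T(n) = 2T(n/2) + O(n^1): log_2(2) = 1.0000. This is Case 2 of the Master Theorem (c = log_b(a), equal work at all levels), giving O(n log n).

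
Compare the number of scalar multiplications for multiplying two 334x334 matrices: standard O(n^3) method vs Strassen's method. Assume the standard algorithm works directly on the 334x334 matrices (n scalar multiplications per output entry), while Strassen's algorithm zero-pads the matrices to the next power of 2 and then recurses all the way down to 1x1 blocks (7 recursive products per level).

Matrix multiplication for 334x334 matrices:

Strassen's algorithm requires power-of-2 dimensions. Pad 334x334 to 512x512 (next power of 2).

Standard algorithm: 334^3 = 37259704 multiplications
Strassen's algorithm: 7^(log2(512)) = 7^9 = 40353607 multiplications
Difference: 37259704 - 40353607 = -3093903 (Strassen uses MORE here due to padding overhead — for small or just-over-power-of-2 n, padding can outweigh the per-level savings)

Standard: 37259704 multiplications (334^3). Strassen: 40353607 multiplications (7^9, after padding to 512x512). Strassen reduces 8 recursive multiplications to 7 at each level.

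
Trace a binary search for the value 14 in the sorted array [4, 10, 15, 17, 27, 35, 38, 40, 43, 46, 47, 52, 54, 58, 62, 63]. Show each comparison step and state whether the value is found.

Binary search for 14 in [4, 10, 15, 17, 27, 35, 38, 40, 43, 46, 47, 52, 54, 58, 62, 63]:

lo=0, hi=15, mid=7, arr[mid]=40 -> 40 > 14, search left half
lo=0, hi=6, mid=3, arr[mid]=17 -> 17 > 14, search left half
lo=0, hi=2, mid=1, arr[mid]=10 -> 10 < 14, search right half
lo=2, hi=2, mid=2, arr[mid]=15 -> 15 > 14, search left half
lo=2 > hi=1, target 14 not found

Binary search determines that 14 is not in the array after 4 comparisons. The search space was exhausted without finding the target.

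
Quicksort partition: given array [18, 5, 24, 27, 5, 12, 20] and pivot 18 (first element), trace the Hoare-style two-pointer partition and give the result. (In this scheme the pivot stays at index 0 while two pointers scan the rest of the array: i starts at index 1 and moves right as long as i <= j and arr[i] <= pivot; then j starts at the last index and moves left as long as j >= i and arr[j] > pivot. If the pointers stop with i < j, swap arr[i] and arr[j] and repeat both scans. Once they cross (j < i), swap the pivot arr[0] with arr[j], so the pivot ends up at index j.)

Hoare-style two-pointer partition with pivot = 18:

Initial array: [18, 5, 24, 27, 5, 12, 20]

Pointers start at i = 1, j = 6.
i stops at index 2 (arr[2]=24 > 18), j stops at index 5 (arr[5]=12 <= 18): swap arr[2] and arr[5], array becomes [18, 5, 12, 27, 5, 24, 20]
i stops at index 3 (arr[3]=27 > 18), j stops at index 4 (arr[4]=5 <= 18): swap arr[3] and arr[4], array becomes [18, 5, 12, 5, 27, 24, 20]
i ends at 4, j ends at 3: the pointers have crossed (j < i), so scanning stops.

Swap pivot arr[0] with arr[3] to place pivot at position 3: [5, 5, 12, 18, 27, 24, 20]
Pivot position: 3

After partitioning with pivot 18, the array becomes [5, 5, 12, 18, 27, 24, 20]. The pivot is placed at index 3. All elements to the left of the pivot are <= 18, and all elements to the right are > 18.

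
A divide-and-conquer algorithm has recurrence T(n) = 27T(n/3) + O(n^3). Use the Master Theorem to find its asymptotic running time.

Master Theorem for T(n) = 27T(n/3) + O(n^3):

a = 27, b = 3, c = 3
log_b(a) = log_3(27) = 3.0000

Case 2: c = 3 = log_3(27) = 3.0000
T(n) = O(n^3 log n) = O(n^3 log n)

For T(n) = 27T(n/3) + O(n^3): log_3(27) = 3.0000. This is Case 2 of the Master Theorem (c = log_b(a), equal work at all levels), giving O(n^3 log n).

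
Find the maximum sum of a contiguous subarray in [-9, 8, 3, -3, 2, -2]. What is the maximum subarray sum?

Using Kadane's algorithm on [-9, 8, 3, -3, 2, -2]:

Scanning through the array:
Position 1 (value 8): max_ending_here = 8, max_so_far = 8
Position 2 (value 3): max_ending_here = 11, max_so_far = 11
Position 3 (value -3): max_ending_here = 8, max_so_far = 11
Position 4 (value 2): max_ending_here = 10, max_so_far = 11
Position 5 (value -2): max_ending_here = 8, max_so_far = 11

Maximum subarray: [8, 3]
Maximum sum: 11

The maximum subarray is [8, 3] with sum 11. This subarray runs from index 1 to index 2.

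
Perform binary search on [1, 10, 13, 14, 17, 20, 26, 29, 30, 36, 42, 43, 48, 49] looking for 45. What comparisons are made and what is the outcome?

Binary search for 45 in [1, 10, 13, 14, 17, 20, 26, 29, 30, 36, 42, 43, 48, 49]:

lo=0, hi=13, mid=6, arr[mid]=26 -> 26 < 45, search right half
lo=7, hi=13, mid=10, arr[mid]=42 -> 42 < 45, search right half
lo=11, hi=13, mid=12, arr[mid]=48 -> 48 > 45, search left half
lo=11, hi=11, mid=11, arr[mid]=43 -> 43 < 45, search right half
lo=12 > hi=11, target 45 not found

Binary search determines that 45 is not in the array after 4 comparisons. The search space was exhausted without finding the target.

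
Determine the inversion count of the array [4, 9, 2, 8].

Finding inversions in [4, 9, 2, 8]:

(0, 2): arr[0]=4 > arr[2]=2
(1, 2): arr[1]=9 > arr[2]=2
(1, 3): arr[1]=9 > arr[3]=8

Total inversions: 3

The array has 3 inversion(s): (0,2), (1,2), (1,3). Each pair (i,j) satisfies i < j and arr[i] > arr[j].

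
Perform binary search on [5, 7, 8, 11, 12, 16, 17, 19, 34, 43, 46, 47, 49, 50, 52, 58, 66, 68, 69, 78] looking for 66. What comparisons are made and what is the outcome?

Binary search for 66 in [5, 7, 8, 11, 12, 16, 17, 19, 34, 43, 46, 47, 49, 50, 52, 58, 66, 68, 69, 78]:

lo=0, hi=19, mid=9, arr[mid]=43 -> 43 < 66, search right half
lo=10, hi=19, mid=14, arr[mid]=52 -> 52 < 66, search right half
lo=15, hi=19, mid=17, arr[mid]=68 -> 68 > 66, search left half
lo=15, hi=16, mid=15, arr[mid]=58 -> 58 < 66, search right half
lo=16, hi=16, mid=16, arr[mid]=66 -> Found target at index 16!

Binary search finds 66 at index 16 after 5 comparisons. The search repeatedly halves the search space by comparing with the middle element.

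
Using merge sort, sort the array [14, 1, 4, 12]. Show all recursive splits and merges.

Merge sort trace:

Split: [14, 1, 4, 12] -> [14, 1] and [4, 12]
  Split: [14, 1] -> [14] and [1]
  Merge: [14] + [1] -> [1, 14]
  Split: [4, 12] -> [4] and [12]
  Merge: [4] + [12] -> [4, 12]
Merge: [1, 14] + [4, 12] -> [1, 4, 12, 14]

Final sorted array: [1, 4, 12, 14]

The merge sort proceeds by recursively splitting the array and merging sorted halves.
After all merges, the sorted array is [1, 4, 12, 14].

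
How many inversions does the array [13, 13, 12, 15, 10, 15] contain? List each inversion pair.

Finding inversions in [13, 13, 12, 15, 10, 15]:

(0, 2): arr[0]=13 > arr[2]=12
(0, 4): arr[0]=13 > arr[4]=10
(1, 2): arr[1]=13 > arr[2]=12
(1, 4): arr[1]=13 > arr[4]=10
(2, 4): arr[2]=12 > arr[4]=10
(3, 4): arr[3]=15 > arr[4]=10

Total inversions: 6

The array has 6 inversion(s): (0,2), (0,4), (1,2), (1,4), (2,4), (3,4). Each pair (i,j) satisfies i < j and arr[i] > arr[j].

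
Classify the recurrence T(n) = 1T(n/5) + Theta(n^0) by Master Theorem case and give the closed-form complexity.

Master Theorem for T(n) = 1T(n/5) + O(n^0):

a = 1, b = 5, c = 0
log_b(a) = log_5(1) = 0.0000

Case 2: c = 0 = log_5(1) = 0.0000
T(n) = O(n^0 log n) = O(log n)

For T(n) = 1T(n/5) + O(n^0): log_5(1) = 0.0000. This is Case 2 of the Master Theorem (c = log_b(a), equal work at all levels), giving O(log n).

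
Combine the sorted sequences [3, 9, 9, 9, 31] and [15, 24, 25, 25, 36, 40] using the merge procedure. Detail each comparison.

Merging process:

Compare 3 vs 15: take 3 from left. Merged: [3]
Compare 9 vs 15: take 9 from left. Merged: [3, 9]
Compare 9 vs 15: take 9 from left. Merged: [3, 9, 9]
Compare 9 vs 15: take 9 from left. Merged: [3, 9, 9, 9]
Compare 31 vs 15: take 15 from right. Merged: [3, 9, 9, 9, 15]
Compare 31 vs 24: take 24 from right. Merged: [3, 9, 9, 9, 15, 24]
Compare 31 vs 25: take 25 from right. Merged: [3, 9, 9, 9, 15, 24, 25]
Compare 31 vs 25: take 25 from right. Merged: [3, 9, 9, 9, 15, 24, 25, 25]
Compare 31 vs 36: take 31 from left. Merged: [3, 9, 9, 9, 15, 24, 25, 25, 31]
Append remaining from right: [36, 40]. Merged: [3, 9, 9, 9, 15, 24, 25, 25, 31, 36, 40]

Final merged array: [3, 9, 9, 9, 15, 24, 25, 25, 31, 36, 40]
Total comparisons: 9

The merged array is [3, 9, 9, 9, 15, 24, 25, 25, 31, 36, 40], requiring 9 comparisons. The merge step runs in O(n) time where n is the total number of elements.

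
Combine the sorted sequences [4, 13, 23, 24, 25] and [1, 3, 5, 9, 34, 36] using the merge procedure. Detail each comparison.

Merging process:

Compare 4 vs 1: take 1 from right. Merged: [1]
Compare 4 vs 3: take 3 from right. Merged: [1, 3]
Compare 4 vs 5: take 4 from left. Merged: [1, 3, 4]
Compare 13 vs 5: take 5 from right. Merged: [1, 3, 4, 5]
Compare 13 vs 9: take 9 from right. Merged: [1, 3, 4, 5, 9]
Compare 13 vs 34: take 13 from left. Merged: [1, 3, 4, 5, 9, 13]
Compare 23 vs 34: take 23 from left. Merged: [1, 3, 4, 5, 9, 13, 23]
Compare 24 vs 34: take 24 from left. Merged: [1, 3, 4, 5, 9, 13, 23, 24]
Compare 25 vs 34: take 25 from left. Merged: [1, 3, 4, 5, 9, 13, 23, 24, 25]
Append remaining from right: [34, 36]. Merged: [1, 3, 4, 5, 9, 13, 23, 24, 25, 34, 36]

Final merged array: [1, 3, 4, 5, 9, 13, 23, 24, 25, 34, 36]
Total comparisons: 9

The merged array is [1, 3, 4, 5, 9, 13, 23, 24, 25, 34, 36], requiring 9 comparisons. The merge step runs in O(n) time where n is the total number of elements.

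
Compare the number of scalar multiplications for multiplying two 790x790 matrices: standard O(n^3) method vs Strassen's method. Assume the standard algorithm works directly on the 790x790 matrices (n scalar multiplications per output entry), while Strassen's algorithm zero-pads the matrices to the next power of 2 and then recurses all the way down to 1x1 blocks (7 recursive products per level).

Matrix multiplication for 790x790 matrices:

Strassen's algorithm requires power-of-2 dimensions. Pad 790x790 to 1024x1024 (next power of 2).

Standard algorithm: 790^3 = 493039000 multiplications
Strassen's algorithm: 7^(log2(1024)) = 7^10 = 282475249 multiplications
Savings: 493039000 - 282475249 = 210563751 multiplications

Standard: 493039000 multiplications (790^3). Strassen: 282475249 multiplications (7^10, after padding to 1024x1024). Strassen reduces 8 recursive multiplications to 7 at each level.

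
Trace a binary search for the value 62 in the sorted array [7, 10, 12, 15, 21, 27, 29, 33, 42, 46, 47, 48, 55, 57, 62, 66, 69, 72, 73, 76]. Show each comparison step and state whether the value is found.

Binary search for 62 in [7, 10, 12, 15, 21, 27, 29, 33, 42, 46, 47, 48, 55, 57, 62, 66, 69, 72, 73, 76]:

lo=0, hi=19, mid=9, arr[mid]=46 -> 46 < 62, search right half
lo=10, hi=19, mid=14, arr[mid]=62 -> Found target at index 14!

Binary search finds 62 at index 14 after 2 comparisons. The search repeatedly halves the search space by comparing with the middle element.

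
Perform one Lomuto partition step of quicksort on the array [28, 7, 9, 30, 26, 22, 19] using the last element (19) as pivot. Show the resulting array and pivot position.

Lomuto partition with pivot = 19:

Initial array: [28, 7, 9, 30, 26, 22, 19]

arr[0]=28 > 19: no swap
arr[1]=7 <= 19: swap with position 0, array becomes [7, 28, 9, 30, 26, 22, 19]
arr[2]=9 <= 19: swap with position 1, array becomes [7, 9, 28, 30, 26, 22, 19]
arr[3]=30 > 19: no swap
arr[4]=26 > 19: no swap
arr[5]=22 > 19: no swap

Place pivot at position 2: [7, 9, 19, 30, 26, 22, 28]
Pivot position: 2

After partitioning with pivot 19, the array becomes [7, 9, 19, 30, 26, 22, 28]. The pivot is placed at index 2. All elements to the left of the pivot are <= 19, and all elements to the right are > 19.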